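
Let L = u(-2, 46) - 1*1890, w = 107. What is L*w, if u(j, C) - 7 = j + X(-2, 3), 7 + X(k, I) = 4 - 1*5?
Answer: -202551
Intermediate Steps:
X(k, I) = -8 (X(k, I) = -7 + (4 - 1*5) = -7 + (4 - 5) = -7 - 1 = -8)
u(j, C) = -1 + j (u(j, C) = 7 + (j - 8) = 7 + (-8 + j) = -1 + j)
L = -1893 (L = (-1 - 2) - 1*1890 = -3 - 1890 = -1893)
L*w = -1893*107 = -202551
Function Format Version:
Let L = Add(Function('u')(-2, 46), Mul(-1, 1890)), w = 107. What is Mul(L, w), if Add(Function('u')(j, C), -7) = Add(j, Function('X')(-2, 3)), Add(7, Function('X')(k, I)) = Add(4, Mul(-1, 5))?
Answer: -202551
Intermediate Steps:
Function('X')(k, I) = -8 (Function('X')(k, I) = Add(-7, Add(4, Mul(-1, 5))) = Add(-7, Add(4, -5)) = Add(-7, -1) = -8)
Function('u')(j, C) = Add(-1, j) (Function('u')(j, C) = Add(7, Add(j, -8)) = Add(7, Add(-8, j)) = Add(-1, j))
L = -1893 (L = Add(Add(-1, -2), Mul(-1, 1890)) = Add(-3, -1890) = -1893)
Mul(L, w) = Mul(-1893, 107) = -202551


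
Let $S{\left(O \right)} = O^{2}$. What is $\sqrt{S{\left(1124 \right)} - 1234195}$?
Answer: $\sqrt{29181} \approx 170.82$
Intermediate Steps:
$\sqrt{S{\left(1124 \right)} - 1234195} = \sqrt{1124^{2} - 1234195} = \sqrt{1263376 - 1234195} = \sqrt{29181}$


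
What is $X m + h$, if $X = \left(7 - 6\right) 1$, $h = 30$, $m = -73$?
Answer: $-43$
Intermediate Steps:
$X = 1$ ($X = 1 \cdot 1 = 1$)
$X m + h = 1 \left(-73\right) + 30 = -73 + 30 = -43$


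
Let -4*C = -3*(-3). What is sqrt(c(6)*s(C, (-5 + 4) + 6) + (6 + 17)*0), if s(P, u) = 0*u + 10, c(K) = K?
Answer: 2*sqrt(15) ≈ 7.7460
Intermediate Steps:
C = -9/4 (C = -(-3)*(-3)/4 = -1/4*9 = -9/4 ≈ -2.2500)
s(P, u) = 10 (s(P, u) = 0 + 10 = 10)
sqrt(c(6)*s(C, (-5 + 4) + 6) + (6 + 17)*0) = sqrt(6*10 + (6 + 17)*0) = sqrt(60 + 23*0) = sqrt(60 + 0) = sqrt(60) = 2*sqrt(15)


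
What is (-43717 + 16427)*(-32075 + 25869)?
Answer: 169361740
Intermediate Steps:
(-43717 + 16427)*(-32075 + 25869) = -27290*(-6206) = 169361740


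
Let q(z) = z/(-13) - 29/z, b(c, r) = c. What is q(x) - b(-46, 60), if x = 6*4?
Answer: 13399/312 ≈ 42.945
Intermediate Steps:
x = 24
q(z) = -29/z - z/13 (q(z) = z*(-1/13) - 29/z = -z/13 - 29/z = -29/z - z/13)
q(x) - b(-46, 60) = (-29/24 - 1/13*24) - 1*(-46) = (-29*1/24 - 24/13) + 46 = (-29/24 - 24/13) + 46 = -953/312 + 46 = 13399/312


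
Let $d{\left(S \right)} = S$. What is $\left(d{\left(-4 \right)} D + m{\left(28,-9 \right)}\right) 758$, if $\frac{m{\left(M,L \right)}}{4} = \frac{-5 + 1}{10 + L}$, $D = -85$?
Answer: $245592$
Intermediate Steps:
$m{\left(M,L \right)} = - \frac{16}{10 + L}$ ($m{\left(M,L \right)} = 4 \frac{-5 + 1}{10 + L} = 4 \left(- \frac{4}{10 + L}\right) = - \frac{16}{10 + L}$)
$\left(d{\left(-4 \right)} D + m{\left(28,-9 \right)}\right) 758 = \left(\left(-4\right) \left(-85\right) - \frac{16}{10 - 9}\right) 758 = \left(340 - \frac{16}{1}\right) 758 = \left(340 - 16\right) 758 = 324 \cdot 758 = 245592$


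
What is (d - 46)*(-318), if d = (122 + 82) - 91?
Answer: -21306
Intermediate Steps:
d = 113 (d = 204 - 91 = 113)
(d - 46)*(-318) = (113 - 46)*(-318) = 67*(-318) = -21306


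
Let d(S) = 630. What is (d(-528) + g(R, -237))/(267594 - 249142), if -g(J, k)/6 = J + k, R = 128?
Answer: 321/4613 ≈ 0.069586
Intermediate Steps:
g(J, k) = -6*J - 6*k (g(J, k) = -6*(J + k) = -6*J - 6*k)
(d(-528) + g(R, -237))/(267594 - 249142) = (630 + (-6*128 - 6*(-237)))/(267594 - 249142) = (630 + (-768 + 1422))/18452 = (630 + 654)*(1/18452) = 1284*(1/18452) = 321/4613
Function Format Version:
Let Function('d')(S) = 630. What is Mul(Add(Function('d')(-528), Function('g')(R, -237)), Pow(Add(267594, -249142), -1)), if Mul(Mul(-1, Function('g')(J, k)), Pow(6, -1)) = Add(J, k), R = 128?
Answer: Rational(321, 4613) ≈ 0.069586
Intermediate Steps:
Function('g')(J, k) = Add(Mul(-6, J), Mul(-6, k)) (Function('g')(J, k) = Mul(-6, Add(J, k)) = Add(Mul(-6, J), Mul(-6, k)))
Mul(Add(Function('d')(-528), Function('g')(R, -237)), Pow(Add(267594, -249142), -1)) = Mul(Add(630, Add(Mul(-6, 128), Mul(-6, -237))), Pow(Add(267594, -249142), -1)) = Mul(Add(630, Add(-768, 1422)), Pow(18452, -1)) = Mul(Add(630, 654), Rational(1, 18452)) = Mul(1284, Rational(1, 18452)) = Rational(321, 4613)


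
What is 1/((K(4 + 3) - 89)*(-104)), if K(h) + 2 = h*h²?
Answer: -1/26208 ≈ -3.8156e-5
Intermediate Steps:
K(h) = -2 + h³ (K(h) = -2 + h*h² = -2 + h³)
1/((K(4 + 3) - 89)*(-104)) = 1/(((-2 + (4 + 3)³) - 89)*(-104)) = 1/(((-2 + 7³) - 89)*(-104)) = 1/(((-2 + 343) - 89)*(-104)) = 1/((341 - 89)*(-104)) = 1/(252*(-104)) = 1/(-26208) = -1/26208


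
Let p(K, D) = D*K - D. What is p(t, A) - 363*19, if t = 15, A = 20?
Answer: -6617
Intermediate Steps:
p(K, D) = -D + D*K
p(t, A) - 363*19 = 20*(-1 + 15) - 363*19 = 20*14 - 6897 = 280 - 6897 = -6617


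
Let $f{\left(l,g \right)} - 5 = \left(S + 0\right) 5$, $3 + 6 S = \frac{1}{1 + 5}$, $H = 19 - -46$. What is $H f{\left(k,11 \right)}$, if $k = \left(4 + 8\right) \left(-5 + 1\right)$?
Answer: $\frac{6175}{36} \approx 171.53$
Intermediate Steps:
$H = 65$ ($H = 19 + 46 = 65$)
$S = - \frac{17}{36}$ ($S = - \frac{1}{2} + \frac{1}{6 \left(1 + 5\right)} = - \frac{1}{2} + \frac{1}{6 \cdot 6} = - \frac{1}{2} + \frac{1}{6} \cdot \frac{1}{6} = - \frac{1}{2} + \frac{1}{36} = - \frac{17}{36} \approx -0.47222$)
$k = -48$ ($k = 12 \left(-4\right) = -48$)
$f{\left(l,g \right)} = \frac{95}{36}$ ($f{\left(l,g \right)} = 5 + \left(- \frac{17}{36} + 0\right) 5 = 5 - \frac{85}{36} = \frac{95}{36}$)
$H f{\left(k,11 \right)} = 65 \cdot \frac{95}{36} = \frac{6175}{36}$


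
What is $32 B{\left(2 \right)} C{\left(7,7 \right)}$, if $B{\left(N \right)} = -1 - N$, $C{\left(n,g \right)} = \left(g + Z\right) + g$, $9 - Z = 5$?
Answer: $-1728$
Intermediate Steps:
$Z = 4$ ($Z = 9 - 5 = 4$)
$C{\left(n,g \right)} = 4 + 2 g$ ($C{\left(n,g \right)} = \left(g + 4\right) + g = \left(4 + g\right) + g = 4 + 2 g$)
$32 B{\left(2 \right)} C{\left(7,7 \right)} = 32 \left(-1 - 2\right) \left(4 + 2 \cdot 7\right) = 32 \left(-1 - 2\right) \left(4 + 14\right) = 32 \left(-3\right) 18 = \left(-96\right) 18 = -1728$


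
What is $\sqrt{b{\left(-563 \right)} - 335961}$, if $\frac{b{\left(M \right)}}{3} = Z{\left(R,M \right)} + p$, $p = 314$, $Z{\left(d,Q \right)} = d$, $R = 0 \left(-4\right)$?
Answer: $i \sqrt{335019} \approx 578.81 i$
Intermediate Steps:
$R = 0$
$b{\left(M \right)} = 942$ ($b{\left(M \right)} = 3 \left(0 + 314\right) = 3 \cdot 314 = 942$)
$\sqrt{b{\left(-563 \right)} - 335961} = \sqrt{942 - 335961} = \sqrt{-335019} = i \sqrt{335019}$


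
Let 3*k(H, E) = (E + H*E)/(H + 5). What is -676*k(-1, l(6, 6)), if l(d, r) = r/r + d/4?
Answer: 0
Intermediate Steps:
l(d, r) = 1 + d/4 (l(d, r) = 1 + d*(1/4) = 1 + d/4)
k(H, E) = (E + E*H)/(3*(5 + H)) (k(H, E) = ((E + H*E)/(H + 5))/3 = ((E + E*H)/(5 + H))/3 = (E + E*H)/(3*(5 + H)))
-676*k(-1, l(6, 6)) = -676*(1 + (1/4)*6)*(1 - 1)/(3*(5 - 1)) = -676*(1 + 3/2)*0/(3*4) = -676*5*0/(3*2*4) = -676*0 = 0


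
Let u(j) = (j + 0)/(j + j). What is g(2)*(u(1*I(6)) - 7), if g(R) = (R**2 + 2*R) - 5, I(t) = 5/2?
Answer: -39/2 ≈ -19.500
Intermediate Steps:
I(t) = 5/2 (I(t) = 5*(1/2) = 5/2)
u(j) = 1/2 (u(j) = j/((2*j)) = j*(1/(2*j)) = 1/2)
g(R) = -5 + R**2 + 2*R
g(2)*(u(1*I(6)) - 7) = (-5 + 2**2 + 2*2)*(1/2 - 7) = (-5 + 4 + 4)*(-13/2) = 3*(-13/2) = -39/2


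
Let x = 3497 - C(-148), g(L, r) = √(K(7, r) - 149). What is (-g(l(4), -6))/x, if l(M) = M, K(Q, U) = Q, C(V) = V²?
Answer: I*√142/18407 ≈ 0.00064738*I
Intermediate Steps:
g(L, r) = I*√142 (g(L, r) = √(7 - 149) = √(-142) = I*√142)
x = -18407 (x = 3497 - 1*(-148)² = 3497 - 1*21904 = 3497 - 21904 = -18407)
(-g(l(4), -6))/x = -I*√142/(-18407) = -I*√142*(-1/18407) = I*√142/18407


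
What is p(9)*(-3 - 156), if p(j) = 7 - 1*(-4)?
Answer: -1749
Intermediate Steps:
p(j) = 11 (p(j) = 7 + 4 = 11)
p(9)*(-3 - 156) = 11*(-3 - 156) = 11*(-159) = -1749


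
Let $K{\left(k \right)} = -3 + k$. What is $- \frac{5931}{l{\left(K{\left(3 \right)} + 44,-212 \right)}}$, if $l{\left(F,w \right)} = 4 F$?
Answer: $- \frac{5931}{176} \approx -33.699$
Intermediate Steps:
$- \frac{5931}{l{\left(K{\left(3 \right)} + 44,-212 \right)}} = - \frac{5931}{4 \left(\left(-3 + 3\right) + 44\right)} = - \frac{5931}{4 \left(0 + 44\right)} = - \frac{5931}{4 \cdot 44} = - \frac{5931}{176}$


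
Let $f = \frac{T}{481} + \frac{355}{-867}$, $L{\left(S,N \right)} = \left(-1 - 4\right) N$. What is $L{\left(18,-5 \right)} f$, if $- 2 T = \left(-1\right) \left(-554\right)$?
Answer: $- \frac{10272850}{417027} \approx -24.634$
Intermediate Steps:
$T = -277$ ($T = - \frac{\left(-1\right) \left(-554\right)}{2} = \left(- \frac{1}{2}\right) 554 = -277$)
$L{\left(S,N \right)} = - 5 N$
$f = - \frac{410914}{417027}$ ($f = - \frac{277}{481} + \frac{355}{-867} = \left(-277\right) \frac{1}{481} + 355 \left(- \frac{1}{867}\right) = - \frac{277}{481} - \frac{355}{867} = - \frac{410914}{417027} \approx -0.98534$)
$L{\left(18,-5 \right)} f = \left(-5\right) \left(-5\right) \left(- \frac{410914}{417027}\right) = 25 \left(- \frac{410914}{417027}\right) = - \frac{10272850}{417027}$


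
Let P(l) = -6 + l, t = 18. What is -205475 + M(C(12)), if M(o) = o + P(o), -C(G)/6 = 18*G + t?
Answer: -208289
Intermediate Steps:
C(G) = -108 - 108*G (C(G) = -6*(18*G + 18) = -6*(18 + 18*G) = -108 - 108*G)
M(o) = -6 + 2*o (M(o) = o + (-6 + o) = -6 + 2*o)
-205475 + M(C(12)) = -205475 + (-6 + 2*(-108 - 108*12)) = -205475 + (-6 + 2*(-108 - 1296)) = -205475 + (-6 + 2*(-1404)) = -205475 + (-6 - 2808) = -205475 - 2814 = -208289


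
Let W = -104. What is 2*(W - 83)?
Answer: -374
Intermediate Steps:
2*(W - 83) = 2*(-104 - 83) = 2*(-187) = -374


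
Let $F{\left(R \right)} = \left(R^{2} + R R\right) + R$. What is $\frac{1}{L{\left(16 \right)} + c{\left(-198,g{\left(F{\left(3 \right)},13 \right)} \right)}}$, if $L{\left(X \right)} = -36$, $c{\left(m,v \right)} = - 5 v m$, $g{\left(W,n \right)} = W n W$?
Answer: $\frac{1}{5675634} \approx 1.7619 \cdot 10^{-7}$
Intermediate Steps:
$F{\left(R \right)} = R + 2 R^{2}$ ($F{\left(R \right)} = \left(R^{2} + R^{2}\right) + R = 2 R^{2} + R = R + 2 R^{2}$)
$g{\left(W,n \right)} = n W^{2}$
$c{\left(m,v \right)} = - 5 m v$
$\frac{1}{L{\left(16 \right)} + c{\left(-198,g{\left(F{\left(3 \right)},13 \right)} \right)}} = \frac{1}{-36 - - 990 \cdot 13 \left(3 \left(1 + 2 \cdot 3\right)\right)^{2}} = \frac{1}{-36 - - 990 \cdot 13 \left(3 \left(1 + 6\right)\right)^{2}} = \frac{1}{-36 - - 990 \cdot 13 \left(3 \cdot 7\right)^{2}} = \frac{1}{-36 - - 990 \cdot 13 \cdot 21^{2}} = \frac{1}{-36 - - 990 \cdot 13 \cdot 441} = \frac{1}{-36 - \left(-990\right) 5733} = \frac{1}{-36 + 5675670} = \frac{1}{5675634}$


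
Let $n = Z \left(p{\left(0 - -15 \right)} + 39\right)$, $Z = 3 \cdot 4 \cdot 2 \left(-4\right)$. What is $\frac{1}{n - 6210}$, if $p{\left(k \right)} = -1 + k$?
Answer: $- \frac{1}{11298} \approx -8.8511 \cdot 10^{-5}$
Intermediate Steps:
$Z = -96$ ($Z = 12 \left(-8\right) = -96$)
$n = -5088$ ($n = - 96 \left(\left(-1 + \left(0 - -15\right)\right) + 39\right) = - 96 \left(\left(-1 + \left(0 + 15\right)\right) + 39\right) = - 96 \left(\left(-1 + 15\right) + 39\right) = - 96 \left(14 + 39\right) = \left(-96\right) 53 = -5088$)
$\frac{1}{n - 6210} = \frac{1}{-5088 - 6210} = \frac{1}{-11298} = - \frac{1}{11298}$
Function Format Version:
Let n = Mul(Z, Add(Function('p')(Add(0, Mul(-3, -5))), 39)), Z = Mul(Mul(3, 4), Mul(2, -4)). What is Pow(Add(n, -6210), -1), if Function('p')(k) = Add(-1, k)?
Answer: Rational(-1, 11298) ≈ -8.8511e-5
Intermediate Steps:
Z = -96 (Z = Mul(12, -8) = -96)
n = -5088 (n = Mul(-96, Add(Add(-1, Add(0, Mul(-3, -5))), 39)) = Mul(-96, Add(Add(-1, Add(0, 15)), 39)) = Mul(-96, Add(Add(-1, 15), 39)) = Mul(-96, Add(14, 39)) = Mul(-96, 53) = -5088)
Pow(Add(n, -6210), -1) = Pow(Add(-5088, -6210), -1) = Pow(-11298, -1) = Rational(-1, 11298)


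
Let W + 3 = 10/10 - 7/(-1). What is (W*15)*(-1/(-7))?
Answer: 75/7 ≈ 10.714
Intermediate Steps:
W = 5 (W = -3 + (10/10 - 7/(-1)) = -3 + (10*(⅒) - 7*(-1)) = -3 + (1 + 7) = -3 + 8 = 5)
(W*15)*(-1/(-7)) = (5*15)*(-1/(-7)) = 75*(-1*(-⅐)) = 75*(⅐) = 75/7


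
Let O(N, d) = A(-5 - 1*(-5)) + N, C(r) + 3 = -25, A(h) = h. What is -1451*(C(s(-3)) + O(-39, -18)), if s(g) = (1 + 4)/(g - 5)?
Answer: 97217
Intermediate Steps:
s(g) = 5/(-5 + g)
C(r) = -28 (C(r) = -3 - 25 = -28)
O(N, d) = N (O(N, d) = (-5 - 1*(-5)) + N = (-5 + 5) + N = 0 + N = N)
-1451*(C(s(-3)) + O(-39, -18)) = -1451*(-28 - 39) = -1451*(-67) = 97217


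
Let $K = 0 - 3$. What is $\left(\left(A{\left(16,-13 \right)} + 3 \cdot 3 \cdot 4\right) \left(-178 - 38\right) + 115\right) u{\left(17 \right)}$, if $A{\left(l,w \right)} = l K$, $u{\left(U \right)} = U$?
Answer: $46019$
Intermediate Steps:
$K = -3$
$A{\left(l,w \right)} = - 3 l$ ($A{\left(l,w \right)} = l \left(-3\right) = - 3 l$)
$\left(\left(A{\left(16,-13 \right)} + 3 \cdot 3 \cdot 4\right) \left(-178 - 38\right) + 115\right) u{\left(17 \right)} = \left(\left(\left(-3\right) 16 + 3 \cdot 3 \cdot 4\right) \left(-178 - 38\right) + 115\right) 17 = \left(\left(-48 + 9 \cdot 4\right) \left(-216\right) + 115\right) 17 = \left(\left(-48 + 36\right) \left(-216\right) + 115\right) 17 = \left(\left(-12\right) \left(-216\right) + 115\right) 17 = \left(2592 + 115\right) 17 = 2707 \cdot 17 = 46019$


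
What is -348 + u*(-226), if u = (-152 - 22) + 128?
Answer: 10048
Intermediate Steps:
u = -46 (u = -174 + 128 = -46)
-348 + u*(-226) = -348 - 46*(-226) = -348 + 10396 = 10048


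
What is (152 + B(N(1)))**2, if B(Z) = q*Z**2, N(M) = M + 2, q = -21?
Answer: 1369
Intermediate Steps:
N(M) = 2 + M
B(Z) = -21*Z**2
(152 + B(N(1)))**2 = (152 - 21*(2 + 1)**2)**2 = (152 - 21*3**2)**2 = (152 - 21*9)**2 = (152 - 189)**2 = (-37)**2 = 1369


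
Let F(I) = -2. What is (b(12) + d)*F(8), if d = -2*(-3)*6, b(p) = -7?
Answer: -58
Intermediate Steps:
d = 36 (d = 6*6 = 36)
(b(12) + d)*F(8) = (-7 + 36)*(-2) = 29*(-2) = -58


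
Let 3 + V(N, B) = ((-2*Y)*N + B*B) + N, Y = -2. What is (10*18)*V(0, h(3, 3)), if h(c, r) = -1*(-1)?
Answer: -360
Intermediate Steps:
h(c, r) = 1
V(N, B) = -3 + B**2 + 5*N (V(N, B) = -3 + (((-2*(-2))*N + B*B) + N) = -3 + ((4*N + B**2) + N) = -3 + ((B**2 + 4*N) + N) = -3 + (B**2 + 5*N) = -3 + B**2 + 5*N)
(10*18)*V(0, h(3, 3)) = (10*18)*(-3 + 1**2 + 5*0) = 180*(-3 + 1 + 0) = 180*(-2) = -360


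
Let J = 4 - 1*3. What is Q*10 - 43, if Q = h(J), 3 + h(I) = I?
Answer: -63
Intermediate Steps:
J = 1 (J = 4 - 3 = 1)
h(I) = -3 + I
Q = -2 (Q = -3 + 1 = -2)
Q*10 - 43 = -2*10 - 43 = -20 - 43 = -63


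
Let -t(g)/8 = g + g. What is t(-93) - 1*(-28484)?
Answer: 29972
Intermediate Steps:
t(g) = -16*g (t(g) = -8*(g + g) = -16*g)
t(-93) - 1*(-28484) = -16*(-93) - 1*(-28484) = 1488 + 28484 = 29972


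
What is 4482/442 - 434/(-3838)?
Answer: 4348436/424099 ≈ 10.253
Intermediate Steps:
4482/442 - 434/(-3838) = 4482*(1/442) - 434*(-1/3838) = 2241/221 + 217/1919 = 4348436/424099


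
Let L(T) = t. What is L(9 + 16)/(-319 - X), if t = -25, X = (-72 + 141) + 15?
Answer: 25/403 ≈ 0.062035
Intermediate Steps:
X = 84 (X = 69 + 15 = 84)
L(T) = -25
L(9 + 16)/(-319 - X) = -25/(-319 - 1*84) = -25/(-319 - 84) = -25/(-403) = -25*(-1/403) = 25/403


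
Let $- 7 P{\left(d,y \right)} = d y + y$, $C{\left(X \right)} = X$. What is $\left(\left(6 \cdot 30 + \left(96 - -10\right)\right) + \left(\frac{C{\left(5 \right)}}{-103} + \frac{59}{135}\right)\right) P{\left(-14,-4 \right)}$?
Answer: $- \frac{207076064}{97335} \approx -2127.5$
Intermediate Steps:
$P{\left(d,y \right)} = - \frac{y}{7} - \frac{d y}{7}$ ($P{\left(d,y \right)} = - \frac{d y + y}{7} = - \frac{y + d y}{7} = - \frac{y}{7} - \frac{d y}{7}$)
$\left(\left(6 \cdot 30 + \left(96 - -10\right)\right) + \left(\frac{C{\left(5 \right)}}{-103} + \frac{59}{135}\right)\right) P{\left(-14,-4 \right)} = \left(\left(6 \cdot 30 + \left(96 - -10\right)\right) + \left(\frac{5}{-103} + \frac{59}{135}\right)\right) \left(\left(- \frac{1}{7}\right) \left(-4\right) \left(1 - 14\right)\right) = \left(\left(180 + \left(96 + 10\right)\right) + \left(5 \left(- \frac{1}{103}\right) + 59 \cdot \frac{1}{135}\right)\right) \left(\left(- \frac{1}{7}\right) \left(-4\right) \left(-13\right)\right) = \left(\left(180 + 106\right) + \left(- \frac{5}{103} + \frac{59}{135}\right)\right) \left(- \frac{52}{7}\right) = \left(286 + \frac{5402}{13905}\right) \left(- \frac{52}{7}\right) = \frac{3982232}{13905} \left(- \frac{52}{7}\right) = - \frac{207076064}{97335}$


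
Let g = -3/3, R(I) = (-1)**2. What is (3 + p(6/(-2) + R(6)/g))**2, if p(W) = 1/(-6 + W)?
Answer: 841/100 ≈ 8.4100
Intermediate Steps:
R(I) = 1
g = -1 (g = -3*1/3 = -1)
(3 + p(6/(-2) + R(6)/g))**2 = (3 + 1/(-6 + (6/(-2) + 1/(-1))))**2 = (3 + 1/(-6 + (6*(-1/2) + 1*(-1))))**2 = (3 + 1/(-6 + (-3 - 1)))**2 = (3 + 1/(-6 - 4))**2 = (3 + 1/(-10))**2 = (3 - 1/10)**2 = (29/10)**2 = 841/100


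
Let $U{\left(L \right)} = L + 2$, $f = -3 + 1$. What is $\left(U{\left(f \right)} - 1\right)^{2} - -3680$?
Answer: $3681$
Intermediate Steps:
$f = -2$
$U{\left(L \right)} = 2 + L$
$\left(U{\left(f \right)} - 1\right)^{2} - -3680 = \left(\left(2 - 2\right) - 1\right)^{2} - -3680 = \left(0 - 1\right)^{2} + 3680 = \left(-1\right)^{2} + 3680 = 1 + 3680 = 3681$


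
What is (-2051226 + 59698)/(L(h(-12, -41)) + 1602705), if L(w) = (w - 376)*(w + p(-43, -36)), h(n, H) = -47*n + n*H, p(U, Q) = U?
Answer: -1991528/2291545 ≈ -0.86908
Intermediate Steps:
h(n, H) = -47*n + H*n
L(w) = (-376 + w)*(-43 + w) (L(w) = (w - 376)*(w - 43) = (-376 + w)*(-43 + w))
(-2051226 + 59698)/(L(h(-12, -41)) + 1602705) = (-2051226 + 59698)/((16168 + (-12*(-47 - 41))² - (-5028)*(-47 - 41)) + 1602705) = -1991528/((16168 + (-12*(-88))² - (-5028)*(-88)) + 1602705) = -1991528/((16168 + 1056² - 419*1056) + 1602705) = -1991528/((16168 + 1115136 - 442464) + 1602705) = -1991528/(688840 + 1602705) = -1991528/2291545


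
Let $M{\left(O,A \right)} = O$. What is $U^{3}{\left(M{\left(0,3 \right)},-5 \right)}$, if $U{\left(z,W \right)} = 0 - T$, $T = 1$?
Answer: $-1$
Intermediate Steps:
$U{\left(z,W \right)} = -1$ ($U{\left(z,W \right)} = 0 - 1 = -1$)
$U^{3}{\left(M{\left(0,3 \right)},-5 \right)} = \left(-1\right)^{3} = -1$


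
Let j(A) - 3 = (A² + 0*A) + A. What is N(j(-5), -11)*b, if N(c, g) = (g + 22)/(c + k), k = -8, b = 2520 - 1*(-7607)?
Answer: 111397/15 ≈ 7426.5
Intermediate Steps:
j(A) = 3 + A + A² (j(A) = 3 + ((A² + 0*A) + A) = 3 + ((A² + 0) + A) = 3 + (A² + A) = 3 + (A + A²) = 3 + A + A²)
b = 10127 (b = 2520 + 7607 = 10127)
N(c, g) = (22 + g)/(-8 + c) (N(c, g) = (g + 22)/(c - 8) = (22 + g)/(-8 + c))
N(j(-5), -11)*b = ((22 - 11)/(-8 + (3 - 5 + (-5)²)))*10127 = (11/(-8 + (3 - 5 + 25)))*10127 = (11/(-8 + 23))*10127 = (11/15)*10127 = 111397/15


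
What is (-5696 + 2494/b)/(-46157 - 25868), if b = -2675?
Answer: 15239294/192666875 ≈ 0.079097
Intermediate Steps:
(-5696 + 2494/b)/(-46157 - 25868) = (-5696 + 2494/(-2675))/(-46157 - 25868) = (-5696 + 2494*(-1/2675))/(-72025) = (-5696 - 2494/2675)*(-1/72025) = -15239294/2675*(-1/72025) = 15239294/192666875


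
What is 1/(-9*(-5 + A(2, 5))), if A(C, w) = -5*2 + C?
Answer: 1/117 ≈ 0.0085470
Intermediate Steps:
A(C, w) = -10 + C
1/(-9*(-5 + A(2, 5))) = 1/(-9*(-5 + (-10 + 2))) = 1/(-9*(-5 - 8)) = 1/(-9*(-13)) = 1/117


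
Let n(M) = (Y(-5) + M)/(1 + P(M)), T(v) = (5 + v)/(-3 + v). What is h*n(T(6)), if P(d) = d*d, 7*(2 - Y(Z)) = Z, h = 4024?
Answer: 808824/455 ≈ 1777.6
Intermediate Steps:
Y(Z) = 2 - Z/7
P(d) = d²
T(v) = (5 + v)/(-3 + v)
n(M) = (19/7 + M)/(1 + M²) (n(M) = ((2 - ⅐*(-5)) + M)/(1 + M²) = ((2 + 5/7) + M)/(1 + M²) = (19/7 + M)/(1 + M²))
h*n(T(6)) = 4024*((19/7 + (5 + 6)/(-3 + 6))/(1 + ((5 + 6)/(-3 + 6))²)) = 4024*((19/7 + 11/3)/(1 + (11/3)²)) = 4024*((134/21)/(1 + 121/9)) = 4024*((134/21)/(130/9)) = 4024*((9/130)*(134/21)) = 4024*(201/455) = 808824/455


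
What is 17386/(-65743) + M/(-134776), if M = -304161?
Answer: 17653241087/8860578568 ≈ 1.9923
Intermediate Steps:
17386/(-65743) + M/(-134776) = 17386/(-65743) - 304161/(-134776) = 17386*(-1/65743) - 304161*(-1/134776) = -17386/65743 + 304161/134776 = 17653241087/8860578568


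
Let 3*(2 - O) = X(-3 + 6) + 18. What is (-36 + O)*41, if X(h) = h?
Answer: -1681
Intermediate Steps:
O = -5 (O = 2 - ((-3 + 6) + 18)/3 = 2 - (3 + 18)/3 = 2 - ⅓*21 = 2 - 7 = -5)
(-36 + O)*41 = (-36 - 5)*41 = -41*41 = -1681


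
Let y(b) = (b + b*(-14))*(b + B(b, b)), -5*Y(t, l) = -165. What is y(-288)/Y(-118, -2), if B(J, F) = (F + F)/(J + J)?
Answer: -358176/11 ≈ -32561.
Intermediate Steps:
B(J, F) = F/J (B(J, F) = (2*F)/((2*J)) = (2*F)*(1/(2*J)) = F/J)
Y(t, l) = 33 (Y(t, l) = -⅕*(-165) = 33)
y(b) = -13*b*(1 + b) (y(b) = (b + b*(-14))*(b + b/b) = (b - 14*b)*(b + 1) = (-13*b)*(1 + b) = -13*b*(1 + b))
y(-288)/Y(-118, -2) = -13*(-288)*(1 - 288)/33 = -13*(-288)*(-287)*(1/33) = -1074528*1/33 = -358176/11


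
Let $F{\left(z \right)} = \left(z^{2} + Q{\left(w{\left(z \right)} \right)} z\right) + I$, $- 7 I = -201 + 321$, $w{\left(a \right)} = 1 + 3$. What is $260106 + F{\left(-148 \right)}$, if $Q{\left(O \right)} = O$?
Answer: $\frac{1969806}{7} \approx 2.814 \cdot 10^{5}$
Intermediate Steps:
$w{\left(a \right)} = 4$
$I = - \frac{120}{7}$ ($I = - \frac{-201 + 321}{7} = \left(- \frac{1}{7}\right) 120 = - \frac{120}{7} \approx -17.143$)
$F{\left(z \right)} = - \frac{120}{7} + z^{2} + 4 z$ ($F{\left(z \right)} = \left(z^{2} + 4 z\right) - \frac{120}{7} = - \frac{120}{7} + z^{2} + 4 z$)
$260106 + F{\left(-148 \right)} = 260106 + \left(- \frac{120}{7} + \left(-148\right)^{2} + 4 \left(-148\right)\right) = 260106 - - \frac{149064}{7} = 260106 + \frac{149064}{7} = \frac{1969806}{7}$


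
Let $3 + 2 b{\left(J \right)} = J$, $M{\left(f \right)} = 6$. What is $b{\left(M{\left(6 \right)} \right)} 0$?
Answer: $0$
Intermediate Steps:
$b{\left(J \right)} = - \frac{3}{2} + \frac{J}{2}$
$b{\left(M{\left(6 \right)} \right)} 0 = \left(- \frac{3}{2} + \frac{1}{2} \cdot 6\right) 0 = \left(- \frac{3}{2} + 3\right) 0 = \frac{3}{2} \cdot 0 = 0$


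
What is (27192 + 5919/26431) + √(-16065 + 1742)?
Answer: 718717671/26431 + I*√14323 ≈ 27192.0 + 119.68*I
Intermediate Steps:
(27192 + 5919/26431) + √(-16065 + 1742) = (27192 + 5919*(1/26431)) + √(-14323) = (27192 + 5919/26431) + I*√14323 = 718717671/26431 + I*√14323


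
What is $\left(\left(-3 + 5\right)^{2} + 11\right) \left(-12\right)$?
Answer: $-180$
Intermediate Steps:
$\left(\left(-3 + 5\right)^{2} + 11\right) \left(-12\right) = \left(2^{2} + 11\right) \left(-12\right) = \left(4 + 11\right) \left(-12\right) = 15 \left(-12\right) = -180$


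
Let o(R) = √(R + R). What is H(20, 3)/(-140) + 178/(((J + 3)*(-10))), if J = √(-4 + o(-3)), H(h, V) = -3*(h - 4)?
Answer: 12/35 - 178/(30 + 10*√(-4 + I*√6)) ≈ -3.3665 + 2.1553*I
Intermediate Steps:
o(R) = √2*√R (o(R) = √(2*R) = √2*√R)
H(h, V) = 12 - 3*h (H(h, V) = -3*(-4 + h) = 12 - 3*h)
J = √(-4 + I*√6) (J = √(-4 + √2*√(-3)) = √(-4 + √2*(I*√3)) = √(-4 + I*√6) ≈ 0.58754 + 2.0845*I)
H(20, 3)/(-140) + 178/(((J + 3)*(-10))) = (12 - 3*20)/(-140) + 178/(((√(-4 + I*√6) + 3)*(-10))) = (12 - 60)*(-1/140) + 178/(((3 + √(-4 + I*√6))*(-10))) = -48*(-1/140) + 178/(-30 - 10*√(-4 + I*√6)) = 12/35 + 178/(-30 - 10*√(-4 + I*√6))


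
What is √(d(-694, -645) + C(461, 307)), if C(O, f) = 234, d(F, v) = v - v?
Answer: 3*√26 ≈ 15.297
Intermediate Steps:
d(F, v) = 0
√(d(-694, -645) + C(461, 307)) = √(0 + 234) = √234 = 3*√26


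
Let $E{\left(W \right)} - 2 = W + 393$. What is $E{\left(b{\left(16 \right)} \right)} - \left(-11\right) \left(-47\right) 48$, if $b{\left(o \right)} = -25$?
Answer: $-24446$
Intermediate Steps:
$E{\left(W \right)} = 395 + W$ ($E{\left(W \right)} = 2 + \left(W + 393\right) = 2 + \left(393 + W\right) = 395 + W$)
$E{\left(b{\left(16 \right)} \right)} - \left(-11\right) \left(-47\right) 48 = \left(395 - 25\right) - \left(-11\right) \left(-47\right) 48 = 370 - 517 \cdot 48 = 370 - 24816 = -24446$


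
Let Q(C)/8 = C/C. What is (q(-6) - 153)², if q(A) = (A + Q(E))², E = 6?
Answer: 22201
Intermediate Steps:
Q(C) = 8 (Q(C) = 8*(C/C) = 8*1 = 8)
q(A) = (8 + A)² (q(A) = (A + 8)² = (8 + A)²)
(q(-6) - 153)² = ((8 - 6)² - 153)² = (2² - 153)² = (4 - 153)² = (-149)² = 22201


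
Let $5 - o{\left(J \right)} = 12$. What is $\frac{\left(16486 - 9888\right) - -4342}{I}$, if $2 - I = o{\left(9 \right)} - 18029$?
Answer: $\frac{5470}{9019} \approx 0.6065$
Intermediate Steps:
$o{\left(J \right)} = -7$ ($o{\left(J \right)} = 5 - 12 = -7$)
$I = 18038$ ($I = 2 - \left(-7 - 18029\right) = 2 - -18036 = 2 + 18036 = 18038$)
$\frac{\left(16486 - 9888\right) - -4342}{I} = \frac{\left(16486 - 9888\right) - -4342}{18038} = \left(6598 + 4342\right) \frac{1}{18038} = 10940 \cdot \frac{1}{18038} = \frac{5470}{9019}$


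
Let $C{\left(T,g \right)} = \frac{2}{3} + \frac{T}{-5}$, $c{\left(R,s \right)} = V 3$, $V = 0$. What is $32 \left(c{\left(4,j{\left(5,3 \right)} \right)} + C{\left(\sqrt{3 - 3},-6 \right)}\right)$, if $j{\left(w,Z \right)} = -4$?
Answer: $\frac{64}{3} \approx 21.333$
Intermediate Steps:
$c{\left(R,s \right)} = 0$ ($c{\left(R,s \right)} = 0 \cdot 3 = 0$)
$C{\left(T,g \right)} = \frac{2}{3} - \frac{T}{5}$ ($C{\left(T,g \right)} = 2 \cdot \frac{1}{3} + T \left(- \frac{1}{5}\right) = \frac{2}{3} - \frac{T}{5}$)
$32 \left(c{\left(4,j{\left(5,3 \right)} \right)} + C{\left(\sqrt{3 - 3},-6 \right)}\right) = 32 \left(0 + \left(\frac{2}{3} - \frac{\sqrt{3 - 3}}{5}\right)\right) = 32 \left(0 + \left(\frac{2}{3} - \frac{\sqrt{0}}{5}\right)\right) = 32 \left(0 + \left(\frac{2}{3} - 0\right)\right) = 32 \left(0 + \left(\frac{2}{3} + 0\right)\right) = 32 \left(0 + \frac{2}{3}\right) = 32 \cdot \frac{2}{3} = \frac{64}{3}$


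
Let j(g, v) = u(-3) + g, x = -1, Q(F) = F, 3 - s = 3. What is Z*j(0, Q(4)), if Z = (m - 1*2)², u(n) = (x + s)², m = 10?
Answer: 64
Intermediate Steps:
s = 0 (s = 3 - 1*3 = 3 - 3 = 0)
u(n) = 1 (u(n) = (-1 + 0)² = (-1)² = 1)
j(g, v) = 1 + g
Z = 64 (Z = (10 - 1*2)² = (10 - 2)² = 8² = 64)
Z*j(0, Q(4)) = 64*(1 + 0) = 64*1 = 64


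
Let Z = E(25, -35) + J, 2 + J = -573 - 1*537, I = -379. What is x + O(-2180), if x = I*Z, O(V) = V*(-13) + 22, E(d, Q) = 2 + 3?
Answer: 447915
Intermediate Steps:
E(d, Q) = 5
J = -1112 (J = -2 + (-573 - 1*537) = -2 + (-573 - 537) = -2 - 1110 = -1112)
O(V) = 22 - 13*V (O(V) = -13*V + 22 = 22 - 13*V)
Z = -1107 (Z = 5 - 1112 = -1107)
x = 419553 (x = -379*(-1107) = 419553)
x + O(-2180) = 419553 + (22 - 13*(-2180)) = 419553 + (22 + 28340) = 419553 + 28362 = 447915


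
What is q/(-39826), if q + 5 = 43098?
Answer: -43093/39826 ≈ -1.0820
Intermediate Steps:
q = 43093 (q = -5 + 43098 = 43093)
q/(-39826) = 43093/(-39826) = 43093*(-1/39826) = -43093/39826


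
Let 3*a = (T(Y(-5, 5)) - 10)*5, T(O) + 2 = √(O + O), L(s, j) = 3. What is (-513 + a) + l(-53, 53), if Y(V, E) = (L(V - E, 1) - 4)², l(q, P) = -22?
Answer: -555 + 5*√2/3 ≈ -552.64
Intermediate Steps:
Y(V, E) = 1 (Y(V, E) = (3 - 4)² = (-1)² = 1)
T(O) = -2 + √2*√O (T(O) = -2 + √(O + O) = -2 + √(2*O) = -2 + √2*√O)
a = -20 + 5*√2/3 (a = (((-2 + √2*√1) - 10)*5)/3 = (((-2 + √2*1) - 10)*5)/3 = (((-2 + √2) - 10)*5)/3 = ((-12 + √2)*5)/3 = (-60 + 5*√2)/3 = -20 + 5*√2/3 ≈ -17.643)
(-513 + a) + l(-53, 53) = (-513 + (-20 + 5*√2/3)) - 22 = (-533 + 5*√2/3) - 22 = -555 + 5*√2/3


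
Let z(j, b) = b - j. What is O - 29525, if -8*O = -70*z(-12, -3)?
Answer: -117785/4 ≈ -29446.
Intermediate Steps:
O = 315/4 (O = -(-35)*(-3 - 1*(-12))/4 = -(-35)*(-3 + 12)/4 = -(-35)*9/4 = -⅛*(-630) = 315/4 ≈ 78.750)
O - 29525 = 315/4 - 29525 = -117785/4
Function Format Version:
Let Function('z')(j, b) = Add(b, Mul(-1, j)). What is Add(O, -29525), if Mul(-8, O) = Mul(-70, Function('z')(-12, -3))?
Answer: Rational(-117785, 4) ≈ -29446.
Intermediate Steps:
O = Rational(315, 4) (O = Mul(Rational(-1, 8), Mul(-70, Add(-3, Mul(-1, -12)))) = Mul(Rational(-1, 8), Mul(-70, Add(-3, 12))) = Mul(Rational(-1, 8), Mul(-70, 9)) = Mul(Rational(-1, 8), -630) = Rational(315, 4) ≈ 78.750)
Add(O, -29525) = Add(Rational(315, 4), -29525) = Rational(-117785, 4)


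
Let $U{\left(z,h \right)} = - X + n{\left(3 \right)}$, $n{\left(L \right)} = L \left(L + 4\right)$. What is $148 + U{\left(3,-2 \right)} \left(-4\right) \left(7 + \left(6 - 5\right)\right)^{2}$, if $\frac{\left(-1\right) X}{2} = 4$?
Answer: $-7276$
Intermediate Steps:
$X = -8$ ($X = \left(-2\right) 4 = -8$)
$n{\left(L \right)} = L \left(4 + L\right)$
$U{\left(z,h \right)} = 29$ ($U{\left(z,h \right)} = \left(-1\right) \left(-8\right) + 3 \left(4 + 3\right) = 8 + 3 \cdot 7 = 8 + 21 = 29$)
$148 + U{\left(3,-2 \right)} \left(-4\right) \left(7 + \left(6 - 5\right)\right)^{2} = 148 + 29 \left(-4\right) \left(7 + \left(6 - 5\right)\right)^{2} = 148 - 116 \left(7 + \left(6 - 5\right)\right)^{2} = 148 - 116 \left(7 + 1\right)^{2} = 148 - 116 \cdot 8^{2} = 148 - 7424 = -7276$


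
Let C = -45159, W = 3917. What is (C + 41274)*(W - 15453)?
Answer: 44817360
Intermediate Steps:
(C + 41274)*(W - 15453) = (-45159 + 41274)*(3917 - 15453) = -3885*(-11536) = 44817360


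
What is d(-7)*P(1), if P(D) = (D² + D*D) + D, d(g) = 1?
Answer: 3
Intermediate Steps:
P(D) = D + 2*D² (P(D) = (D² + D²) + D = 2*D² + D = D + 2*D²)
d(-7)*P(1) = 1*(1*(1 + 2*1)) = 1*(1*(1 + 2)) = 1*(1*3) = 1*3 = 3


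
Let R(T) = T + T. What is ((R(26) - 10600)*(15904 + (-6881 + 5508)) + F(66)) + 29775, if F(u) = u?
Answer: -153243147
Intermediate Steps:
R(T) = 2*T
((R(26) - 10600)*(15904 + (-6881 + 5508)) + F(66)) + 29775 = ((2*26 - 10600)*(15904 + (-6881 + 5508)) + 66) + 29775 = ((52 - 10600)*(15904 - 1373) + 66) + 29775 = (-10548*14531 + 66) + 29775 = (-153272988 + 66) + 29775 = -153272922 + 29775 = -153243147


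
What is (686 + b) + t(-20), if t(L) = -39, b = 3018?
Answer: 3665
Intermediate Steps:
(686 + b) + t(-20) = (686 + 3018) - 39 = 3704 - 39 = 3665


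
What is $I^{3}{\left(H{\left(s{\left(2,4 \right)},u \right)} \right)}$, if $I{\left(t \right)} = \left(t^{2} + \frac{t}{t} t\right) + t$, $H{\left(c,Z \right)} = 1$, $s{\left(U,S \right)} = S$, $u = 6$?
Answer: $27$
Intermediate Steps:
$I{\left(t \right)} = t^{2} + 2 t$ ($I{\left(t \right)} = \left(t^{2} + 1 t\right) + t = \left(t^{2} + t\right) + t = \left(t + t^{2}\right) + t = t^{2} + 2 t$)
$I^{3}{\left(H{\left(s{\left(2,4 \right)},u \right)} \right)} = \left(1 \left(2 + 1\right)\right)^{3} = \left(1 \cdot 3\right)^{3} = 3^{3} = 27$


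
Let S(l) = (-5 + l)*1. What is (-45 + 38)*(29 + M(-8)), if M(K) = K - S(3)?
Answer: -161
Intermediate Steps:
S(l) = -5 + l
M(K) = 2 + K (M(K) = K - (-5 + 3) = K - 1*(-2) = K + 2 = 2 + K)
(-45 + 38)*(29 + M(-8)) = (-45 + 38)*(29 + (2 - 8)) = -7*(29 - 6) = -7*23 = -161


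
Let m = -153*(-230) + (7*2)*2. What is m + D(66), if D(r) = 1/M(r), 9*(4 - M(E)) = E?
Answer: 352177/10 ≈ 35218.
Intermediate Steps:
M(E) = 4 - E/9
D(r) = 1/(4 - r/9)
m = 35218 (m = 35190 + 14*2 = 35190 + 28 = 35218)
m + D(66) = 35218 - 9/(-36 + 66) = 35218 - 9/30 = 35218 - 9*1/30 = 35218 - 3/10 = 352177/10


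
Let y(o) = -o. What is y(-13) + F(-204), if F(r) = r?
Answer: -191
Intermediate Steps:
y(-13) + F(-204) = -1*(-13) - 204 = 13 - 204 = -191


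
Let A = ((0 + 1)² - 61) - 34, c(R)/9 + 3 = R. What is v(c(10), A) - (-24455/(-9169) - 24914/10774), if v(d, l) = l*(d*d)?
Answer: -18428004672510/49393403 ≈ -3.7309e+5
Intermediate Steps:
c(R) = -27 + 9*R
A = -94 (A = (1² - 61) - 34 = (1 - 61) - 34 = -60 - 34 = -94)
v(d, l) = l*d²
v(c(10), A) - (-24455/(-9169) - 24914/10774) = -94*(-27 + 9*10)² - (-24455/(-9169) - 24914/10774) = -94*(-27 + 90)² - (-24455*(-1/9169) - 24914*1/10774) = -94*63² - (24455/9169 - 12457/5387) = -94*3969 - 1*17520852/49393403 = -373086 - 17520852/49393403 = -18428004672510/49393403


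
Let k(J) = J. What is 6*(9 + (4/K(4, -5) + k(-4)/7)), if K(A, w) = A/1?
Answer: 396/7 ≈ 56.571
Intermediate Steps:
K(A, w) = A (K(A, w) = A*1 = A)
6*(9 + (4/K(4, -5) + k(-4)/7)) = 6*(9 + (4/4 - 4/7)) = 6*(9 + (4*(¼) - 4*⅐)) = 6*(9 + (1 - 4/7)) = 6*(9 + 3/7) = 6*(66/7) = 396/7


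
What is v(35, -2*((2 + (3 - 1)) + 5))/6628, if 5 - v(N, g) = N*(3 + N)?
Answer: -1325/6628 ≈ -0.19991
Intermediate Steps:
v(N, g) = 5 - N*(3 + N)
v(35, -2*((2 + (3 - 1)) + 5))/6628 = (5 - 1*35² - 3*35)/6628 = (5 - 1*1225 - 105)*(1/6628) = (5 - 1225 - 105)*(1/6628) = -1325*1/6628 = -1325/6628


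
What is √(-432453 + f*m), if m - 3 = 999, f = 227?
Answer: I*√204999 ≈ 452.77*I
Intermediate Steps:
m = 1002 (m = 3 + 999 = 1002)
√(-432453 + f*m) = √(-432453 + 227*1002) = √(-432453 + 227454) = √(-204999) = I*√204999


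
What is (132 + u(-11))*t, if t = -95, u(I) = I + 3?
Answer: -11780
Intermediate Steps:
u(I) = 3 + I
(132 + u(-11))*t = (132 + (3 - 11))*(-95) = (132 - 8)*(-95) = 124*(-95) = -11780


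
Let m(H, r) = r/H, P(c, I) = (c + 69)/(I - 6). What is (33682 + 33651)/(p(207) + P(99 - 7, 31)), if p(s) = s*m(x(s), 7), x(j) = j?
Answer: 240475/48 ≈ 5009.9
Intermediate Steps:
P(c, I) = (69 + c)/(-6 + I)
p(s) = 7 (p(s) = s*(7/s) = 7)
(33682 + 33651)/(p(207) + P(99 - 7, 31)) = (33682 + 33651)/(7 + (69 + (99 - 7))/(-6 + 31)) = 67333/(7 + (69 + 92)/25) = 67333/(7 + (1/25)*161) = 67333/(7 + 161/25) = 67333/(336/25) = 67333*(25/336) = 240475/48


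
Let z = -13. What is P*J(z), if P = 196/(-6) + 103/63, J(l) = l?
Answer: 25415/63 ≈ 403.41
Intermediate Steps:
P = -1955/63 (P = 196*(-⅙) + 103*(1/63) = -98/3 + 103/63 = -1955/63 ≈ -31.032)
P*J(z) = -1955/63*(-13) = 25415/63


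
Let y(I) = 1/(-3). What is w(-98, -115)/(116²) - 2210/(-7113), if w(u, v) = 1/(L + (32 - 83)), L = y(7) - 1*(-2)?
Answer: 4401167141/14165454144 ≈ 0.31070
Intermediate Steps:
y(I) = -⅓
L = 5/3 (L = -⅓ - 1*(-2) = -⅓ + 2 = 5/3 ≈ 1.6667)
w(u, v) = -3/148 (w(u, v) = 1/(5/3 + (32 - 83)) = 1/(5/3 - 51) = 1/(-148/3) = -3/148)
w(-98, -115)/(116²) - 2210/(-7113) = -3/(148*(116²)) - 2210/(-7113) = -3/148/13456 - 2210*(-1/7113) = -3/148*1/13456 + 2210/7113 = -3/1991488 + 2210/7113 = 4401167141/14165454144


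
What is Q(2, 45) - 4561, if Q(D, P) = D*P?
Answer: -4471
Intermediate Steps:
Q(2, 45) - 4561 = 2*45 - 4561 = 90 - 4561 = -4471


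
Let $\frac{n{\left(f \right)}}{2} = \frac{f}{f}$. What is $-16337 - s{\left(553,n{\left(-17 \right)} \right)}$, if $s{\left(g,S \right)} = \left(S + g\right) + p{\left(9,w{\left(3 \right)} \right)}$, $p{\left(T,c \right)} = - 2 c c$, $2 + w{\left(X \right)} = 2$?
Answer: $-16892$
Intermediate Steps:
$w{\left(X \right)} = 0$ ($w{\left(X \right)} = -2 + 2 = 0$)
$p{\left(T,c \right)} = - 2 c^{2}$
$n{\left(f \right)} = 2$ ($n{\left(f \right)} = 2 \frac{f}{f} = 2 \cdot 1 = 2$)
$s{\left(g,S \right)} = S + g$ ($s{\left(g,S \right)} = \left(S + g\right) - 2 \cdot 0^{2} = \left(S + g\right) - 0 = \left(S + g\right) + 0 = S + g$)
$-16337 - s{\left(553,n{\left(-17 \right)} \right)} = -16337 - \left(2 + 553\right) = -16337 - 555 = -16892$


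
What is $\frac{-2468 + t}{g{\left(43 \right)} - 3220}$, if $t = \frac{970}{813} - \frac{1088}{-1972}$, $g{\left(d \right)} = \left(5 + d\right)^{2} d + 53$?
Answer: $- \frac{58146898}{2261152185} \approx -0.025716$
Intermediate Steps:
$g{\left(d \right)} = 53 + d \left(5 + d\right)^{2}$ ($g{\left(d \right)} = d \left(5 + d\right)^{2} + 53 = 53 + d \left(5 + d\right)^{2}$)
$t = \frac{41138}{23577}$ ($t = 970 \cdot \frac{1}{813} - - \frac{16}{29} = \frac{970}{813} + \frac{16}{29} = \frac{41138}{23577} \approx 1.7448$)
$\frac{-2468 + t}{g{\left(43 \right)} - 3220} = \frac{-2468 + \frac{41138}{23577}}{\left(53 + 43 \left(5 + 43\right)^{2}\right) - 3220} = - \frac{58146898}{23577 \left(\left(53 + 43 \cdot 48^{2}\right) - 3220\right)} = - \frac{58146898}{23577 \left(\left(53 + 43 \cdot 2304\right) - 3220\right)} = - \frac{58146898}{23577 \left(\left(53 + 99072\right) - 3220\right)} = - \frac{58146898}{23577 \left(99125 - 3220\right)} = - \frac{58146898}{23577 \cdot 95905} = \left(- \frac{58146898}{23577}\right) \frac{1}{95905} = - \frac{58146898}{2261152185}$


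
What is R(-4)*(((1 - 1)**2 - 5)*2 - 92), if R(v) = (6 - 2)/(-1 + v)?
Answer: 408/5 ≈ 81.600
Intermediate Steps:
R(v) = 4/(-1 + v)
R(-4)*(((1 - 1)**2 - 5)*2 - 92) = (4/(-1 - 4))*(((1 - 1)**2 - 5)*2 - 92) = (4/(-5))*((0**2 - 5)*2 - 92) = (4*(-1/5))*((0 - 5)*2 - 92) = -4*(-5*2 - 92)/5 = -4*(-10 - 92)/5 = -4/5*(-102) = 408/5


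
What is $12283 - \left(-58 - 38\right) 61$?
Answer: $18139$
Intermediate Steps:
$12283 - \left(-58 - 38\right) 61 = 12283 - \left(-96\right) 61 = 12283 - -5856 = 12283 + 5856 = 18139$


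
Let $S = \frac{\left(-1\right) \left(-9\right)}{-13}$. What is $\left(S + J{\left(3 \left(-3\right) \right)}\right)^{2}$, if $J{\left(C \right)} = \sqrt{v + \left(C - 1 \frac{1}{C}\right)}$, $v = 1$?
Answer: $\frac{\left(27 - 13 i \sqrt{71}\right)^{2}}{1521} \approx -7.4096 - 3.889 i$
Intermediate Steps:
$S = - \frac{9}{13}$ ($S = 9 \left(- \frac{1}{13}\right) = - \frac{9}{13} \approx -0.69231$)
$J{\left(C \right)} = \sqrt{1 + C - \frac{1}{C}}$ ($J{\left(C \right)} = \sqrt{1 + \left(C - 1 \frac{1}{C}\right)} = \sqrt{1 + \left(C - \frac{1}{C}\right)} = \sqrt{1 + C - \frac{1}{C}}$)
$\left(S + J{\left(3 \left(-3\right) \right)}\right)^{2} = \left(- \frac{9}{13} + \sqrt{1 + 3 \left(-3\right) - \frac{1}{3 \left(-3\right)}}\right)^{2} = \left(- \frac{9}{13} + \sqrt{1 - 9 - \frac{1}{-9}}\right)^{2} = \left(- \frac{9}{13} + \sqrt{1 - 9 - - \frac{1}{9}}\right)^{2} = \left(- \frac{9}{13} + \sqrt{1 - 9 + \frac{1}{9}}\right)^{2} = \left(- \frac{9}{13} + \sqrt{- \frac{71}{9}}\right)^{2} = \left(- \frac{9}{13} + \frac{i \sqrt{71}}{3}\right)^{2}$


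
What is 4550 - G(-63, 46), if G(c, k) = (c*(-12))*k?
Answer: -30226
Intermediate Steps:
G(c, k) = -12*c*k (G(c, k) = (-12*c)*k = -12*c*k)
4550 - G(-63, 46) = 4550 - (-12)*(-63)*46 = 4550 - 1*34776 = 4550 - 34776 = -30226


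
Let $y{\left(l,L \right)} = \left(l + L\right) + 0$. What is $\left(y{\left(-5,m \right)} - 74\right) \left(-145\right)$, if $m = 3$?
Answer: $11020$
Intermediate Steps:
$y{\left(l,L \right)} = L + l$ ($y{\left(l,L \right)} = \left(L + l\right) + 0 = L + l$)
$\left(y{\left(-5,m \right)} - 74\right) \left(-145\right) = \left(\left(3 - 5\right) - 74\right) \left(-145\right) = \left(-2 - 74\right) \left(-145\right) = \left(-76\right) \left(-145\right) = 11020$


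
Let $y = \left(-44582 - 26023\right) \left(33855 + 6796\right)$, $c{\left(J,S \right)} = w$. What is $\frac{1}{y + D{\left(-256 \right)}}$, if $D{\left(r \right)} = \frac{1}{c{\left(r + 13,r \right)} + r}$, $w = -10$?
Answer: $- \frac{266}{763463585431} \approx -3.4841 \cdot 10^{-10}$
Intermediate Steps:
$c{\left(J,S \right)} = -10$
$y = -2870163855$ ($y = \left(-70605\right) 40651 = -2870163855$)
$D{\left(r \right)} = \frac{1}{-10 + r}$
$\frac{1}{y + D{\left(-256 \right)}} = \frac{1}{-2870163855 + \frac{1}{-10 - 256}} = \frac{1}{-2870163855 + \frac{1}{-266}} = \frac{1}{-2870163855 - \frac{1}{266}} = \frac{1}{- \frac{763463585431}{266}} = - \frac{266}{763463585431}$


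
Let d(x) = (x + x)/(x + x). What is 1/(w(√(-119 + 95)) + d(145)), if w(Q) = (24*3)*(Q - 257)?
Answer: -18503/342485425 - 144*I*√6/342485425 ≈ -5.4026e-5 - 1.0299e-6*I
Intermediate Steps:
w(Q) = -18504 + 72*Q (w(Q) = 72*(-257 + Q) = -18504 + 72*Q)
d(x) = 1 (d(x) = (2*x)/((2*x)) = (2*x)*(1/(2*x)) = 1)
1/(w(√(-119 + 95)) + d(145)) = 1/((-18504 + 72*√(-119 + 95)) + 1) = 1/((-18504 + 72*√(-24)) + 1) = 1/((-18504 + 72*(2*I*√6)) + 1) = 1/((-18504 + 144*I*√6) + 1) = 1/(-18503 + 144*I*√6)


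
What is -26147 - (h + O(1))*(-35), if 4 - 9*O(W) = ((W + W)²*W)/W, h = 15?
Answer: -25622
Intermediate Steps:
O(W) = 4/9 - 4*W²/9 (O(W) = 4/9 - (W + W)²*W/(9*W) = 4/9 - (2*W)²*W/(9*W) = 4/9 - (4*W²)*W/(9*W) = 4/9 - 4*W³/(9*W) = 4/9 - 4*W²/9)
-26147 - (h + O(1))*(-35) = -26147 - (15 + (4/9 - 4/9*1²))*(-35) = -26147 - (15 + (4/9 - 4/9*1))*(-35) = -26147 - (15 + (4/9 - 4/9))*(-35) = -26147 - (15 + 0)*(-35) = -26147 - 15*(-35) = -26147 - 1*(-525) = -26147 + 525 = -25622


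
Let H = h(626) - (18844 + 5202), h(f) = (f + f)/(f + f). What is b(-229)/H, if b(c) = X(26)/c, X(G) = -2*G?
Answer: -52/5506305 ≈ -9.4437e-6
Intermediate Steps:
h(f) = 1 (h(f) = (2*f)/((2*f)) = (2*f)*(1/(2*f)) = 1)
H = -24045 (H = 1 - (18844 + 5202) = 1 - 1*24046 = 1 - 24046 = -24045)
b(c) = -52/c (b(c) = (-2*26)/c = -52/c)
b(-229)/H = -52/(-229)/(-24045) = -52*(-1/229)*(-1/24045) = (52/229)*(-1/24045) = -52/5506305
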